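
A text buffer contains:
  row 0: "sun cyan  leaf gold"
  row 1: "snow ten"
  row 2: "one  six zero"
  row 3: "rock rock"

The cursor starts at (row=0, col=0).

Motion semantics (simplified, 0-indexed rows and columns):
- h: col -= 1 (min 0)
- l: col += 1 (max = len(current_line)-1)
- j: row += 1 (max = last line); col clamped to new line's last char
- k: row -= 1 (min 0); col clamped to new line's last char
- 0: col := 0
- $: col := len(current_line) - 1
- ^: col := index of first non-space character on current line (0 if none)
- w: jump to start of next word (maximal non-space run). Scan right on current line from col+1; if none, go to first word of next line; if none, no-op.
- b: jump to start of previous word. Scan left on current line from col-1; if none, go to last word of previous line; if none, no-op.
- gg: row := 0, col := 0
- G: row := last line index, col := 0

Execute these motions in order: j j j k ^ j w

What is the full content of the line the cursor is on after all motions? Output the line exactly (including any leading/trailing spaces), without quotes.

Answer: rock rock

Derivation:
After 1 (j): row=1 col=0 char='s'
After 2 (j): row=2 col=0 char='o'
After 3 (j): row=3 col=0 char='r'
After 4 (k): row=2 col=0 char='o'
After 5 (^): row=2 col=0 char='o'
After 6 (j): row=3 col=0 char='r'
After 7 (w): row=3 col=5 char='r'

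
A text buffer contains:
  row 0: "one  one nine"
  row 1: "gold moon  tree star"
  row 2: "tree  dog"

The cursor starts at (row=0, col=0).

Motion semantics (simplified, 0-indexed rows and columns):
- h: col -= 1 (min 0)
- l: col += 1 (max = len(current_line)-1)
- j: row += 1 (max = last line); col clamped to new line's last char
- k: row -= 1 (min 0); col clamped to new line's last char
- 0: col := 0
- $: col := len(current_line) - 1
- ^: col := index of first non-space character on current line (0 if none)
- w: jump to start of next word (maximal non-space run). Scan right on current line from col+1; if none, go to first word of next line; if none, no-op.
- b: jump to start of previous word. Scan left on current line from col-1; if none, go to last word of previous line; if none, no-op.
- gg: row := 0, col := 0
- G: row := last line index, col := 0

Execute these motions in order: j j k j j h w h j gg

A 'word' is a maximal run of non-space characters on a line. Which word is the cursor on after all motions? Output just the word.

Answer: one

Derivation:
After 1 (j): row=1 col=0 char='g'
After 2 (j): row=2 col=0 char='t'
After 3 (k): row=1 col=0 char='g'
After 4 (j): row=2 col=0 char='t'
After 5 (j): row=2 col=0 char='t'
After 6 (h): row=2 col=0 char='t'
After 7 (w): row=2 col=6 char='d'
After 8 (h): row=2 col=5 char='_'
After 9 (j): row=2 col=5 char='_'
After 10 (gg): row=0 col=0 char='o'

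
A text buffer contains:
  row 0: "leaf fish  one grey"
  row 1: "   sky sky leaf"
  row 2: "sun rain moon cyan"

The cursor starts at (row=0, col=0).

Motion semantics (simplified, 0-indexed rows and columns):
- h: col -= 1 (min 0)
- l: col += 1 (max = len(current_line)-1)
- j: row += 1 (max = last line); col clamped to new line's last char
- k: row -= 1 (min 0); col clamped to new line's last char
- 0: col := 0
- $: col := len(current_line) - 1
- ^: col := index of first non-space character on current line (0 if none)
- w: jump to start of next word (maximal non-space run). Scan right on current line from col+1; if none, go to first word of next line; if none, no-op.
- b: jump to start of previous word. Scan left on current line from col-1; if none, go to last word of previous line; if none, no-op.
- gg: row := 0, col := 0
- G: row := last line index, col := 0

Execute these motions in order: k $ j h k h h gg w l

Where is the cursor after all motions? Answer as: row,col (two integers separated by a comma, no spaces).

Answer: 0,6

Derivation:
After 1 (k): row=0 col=0 char='l'
After 2 ($): row=0 col=18 char='y'
After 3 (j): row=1 col=14 char='f'
After 4 (h): row=1 col=13 char='a'
After 5 (k): row=0 col=13 char='e'
After 6 (h): row=0 col=12 char='n'
After 7 (h): row=0 col=11 char='o'
After 8 (gg): row=0 col=0 char='l'
After 9 (w): row=0 col=5 char='f'
After 10 (l): row=0 col=6 char='i'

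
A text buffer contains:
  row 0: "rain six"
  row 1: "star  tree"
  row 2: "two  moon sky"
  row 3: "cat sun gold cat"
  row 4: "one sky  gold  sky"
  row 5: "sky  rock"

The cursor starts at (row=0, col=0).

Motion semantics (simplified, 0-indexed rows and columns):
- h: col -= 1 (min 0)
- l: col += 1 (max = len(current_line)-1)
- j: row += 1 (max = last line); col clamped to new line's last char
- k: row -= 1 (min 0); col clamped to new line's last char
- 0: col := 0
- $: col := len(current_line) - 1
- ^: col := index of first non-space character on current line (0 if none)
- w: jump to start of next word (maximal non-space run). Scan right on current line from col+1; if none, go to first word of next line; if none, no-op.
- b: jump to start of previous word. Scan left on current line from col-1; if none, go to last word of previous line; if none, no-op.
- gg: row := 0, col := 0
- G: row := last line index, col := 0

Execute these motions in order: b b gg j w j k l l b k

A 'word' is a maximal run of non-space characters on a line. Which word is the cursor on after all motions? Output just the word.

Answer: six

Derivation:
After 1 (b): row=0 col=0 char='r'
After 2 (b): row=0 col=0 char='r'
After 3 (gg): row=0 col=0 char='r'
After 4 (j): row=1 col=0 char='s'
After 5 (w): row=1 col=6 char='t'
After 6 (j): row=2 col=6 char='o'
After 7 (k): row=1 col=6 char='t'
After 8 (l): row=1 col=7 char='r'
After 9 (l): row=1 col=8 char='e'
After 10 (b): row=1 col=6 char='t'
After 11 (k): row=0 col=6 char='i'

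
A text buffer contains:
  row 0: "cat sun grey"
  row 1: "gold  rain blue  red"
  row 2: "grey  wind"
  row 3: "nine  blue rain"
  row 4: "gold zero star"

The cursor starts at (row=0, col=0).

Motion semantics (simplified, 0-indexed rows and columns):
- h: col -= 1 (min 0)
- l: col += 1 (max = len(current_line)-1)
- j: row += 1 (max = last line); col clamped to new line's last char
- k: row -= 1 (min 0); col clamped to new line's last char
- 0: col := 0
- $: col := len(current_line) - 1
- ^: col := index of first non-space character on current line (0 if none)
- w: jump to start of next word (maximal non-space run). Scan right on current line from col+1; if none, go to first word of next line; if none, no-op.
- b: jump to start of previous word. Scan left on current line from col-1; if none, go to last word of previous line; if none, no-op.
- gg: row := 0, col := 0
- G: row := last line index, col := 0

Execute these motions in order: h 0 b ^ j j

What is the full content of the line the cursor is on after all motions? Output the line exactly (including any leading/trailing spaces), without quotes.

Answer: grey  wind

Derivation:
After 1 (h): row=0 col=0 char='c'
After 2 (0): row=0 col=0 char='c'
After 3 (b): row=0 col=0 char='c'
After 4 (^): row=0 col=0 char='c'
After 5 (j): row=1 col=0 char='g'
After 6 (j): row=2 col=0 char='g'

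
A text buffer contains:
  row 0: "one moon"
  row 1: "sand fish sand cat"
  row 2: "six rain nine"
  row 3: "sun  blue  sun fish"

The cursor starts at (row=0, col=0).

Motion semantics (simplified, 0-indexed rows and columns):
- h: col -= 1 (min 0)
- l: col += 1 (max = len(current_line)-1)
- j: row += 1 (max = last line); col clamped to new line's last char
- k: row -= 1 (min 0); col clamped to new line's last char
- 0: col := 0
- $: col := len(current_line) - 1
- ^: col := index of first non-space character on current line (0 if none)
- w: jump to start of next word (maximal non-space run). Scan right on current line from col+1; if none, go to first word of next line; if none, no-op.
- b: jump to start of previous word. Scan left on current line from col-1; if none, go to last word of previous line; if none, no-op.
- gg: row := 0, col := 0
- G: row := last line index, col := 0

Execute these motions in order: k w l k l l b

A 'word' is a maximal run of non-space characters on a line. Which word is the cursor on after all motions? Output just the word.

Answer: moon

Derivation:
After 1 (k): row=0 col=0 char='o'
After 2 (w): row=0 col=4 char='m'
After 3 (l): row=0 col=5 char='o'
After 4 (k): row=0 col=5 char='o'
After 5 (l): row=0 col=6 char='o'
After 6 (l): row=0 col=7 char='n'
After 7 (b): row=0 col=4 char='m'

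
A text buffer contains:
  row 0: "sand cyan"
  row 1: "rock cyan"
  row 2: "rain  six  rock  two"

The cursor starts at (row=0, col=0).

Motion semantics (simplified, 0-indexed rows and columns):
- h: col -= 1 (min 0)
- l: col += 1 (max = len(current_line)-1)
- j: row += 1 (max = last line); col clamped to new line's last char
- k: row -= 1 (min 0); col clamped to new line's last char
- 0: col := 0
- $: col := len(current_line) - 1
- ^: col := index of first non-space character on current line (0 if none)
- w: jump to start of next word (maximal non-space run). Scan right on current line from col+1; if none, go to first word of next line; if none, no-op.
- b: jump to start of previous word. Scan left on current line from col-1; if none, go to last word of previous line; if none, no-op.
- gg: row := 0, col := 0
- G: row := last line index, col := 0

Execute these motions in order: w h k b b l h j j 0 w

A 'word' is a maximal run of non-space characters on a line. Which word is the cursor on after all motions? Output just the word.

Answer: six

Derivation:
After 1 (w): row=0 col=5 char='c'
After 2 (h): row=0 col=4 char='_'
After 3 (k): row=0 col=4 char='_'
After 4 (b): row=0 col=0 char='s'
After 5 (b): row=0 col=0 char='s'
After 6 (l): row=0 col=1 char='a'
After 7 (h): row=0 col=0 char='s'
After 8 (j): row=1 col=0 char='r'
After 9 (j): row=2 col=0 char='r'
After 10 (0): row=2 col=0 char='r'
After 11 (w): row=2 col=6 char='s'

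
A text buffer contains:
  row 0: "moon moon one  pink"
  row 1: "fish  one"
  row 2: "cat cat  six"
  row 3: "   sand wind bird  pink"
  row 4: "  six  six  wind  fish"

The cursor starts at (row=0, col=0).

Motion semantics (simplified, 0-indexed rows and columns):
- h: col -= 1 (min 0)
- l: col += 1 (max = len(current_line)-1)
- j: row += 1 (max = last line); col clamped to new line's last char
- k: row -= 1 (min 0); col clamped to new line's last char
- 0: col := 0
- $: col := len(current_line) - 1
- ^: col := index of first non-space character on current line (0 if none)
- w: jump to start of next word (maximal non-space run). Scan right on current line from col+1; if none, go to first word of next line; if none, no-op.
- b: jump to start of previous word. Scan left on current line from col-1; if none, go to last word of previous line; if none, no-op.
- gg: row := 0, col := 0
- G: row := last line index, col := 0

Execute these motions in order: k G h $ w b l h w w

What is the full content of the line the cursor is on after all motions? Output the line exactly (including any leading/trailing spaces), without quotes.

After 1 (k): row=0 col=0 char='m'
After 2 (G): row=4 col=0 char='_'
After 3 (h): row=4 col=0 char='_'
After 4 ($): row=4 col=21 char='h'
After 5 (w): row=4 col=21 char='h'
After 6 (b): row=4 col=18 char='f'
After 7 (l): row=4 col=19 char='i'
After 8 (h): row=4 col=18 char='f'
After 9 (w): row=4 col=18 char='f'
After 10 (w): row=4 col=18 char='f'

Answer:   six  six  wind  fish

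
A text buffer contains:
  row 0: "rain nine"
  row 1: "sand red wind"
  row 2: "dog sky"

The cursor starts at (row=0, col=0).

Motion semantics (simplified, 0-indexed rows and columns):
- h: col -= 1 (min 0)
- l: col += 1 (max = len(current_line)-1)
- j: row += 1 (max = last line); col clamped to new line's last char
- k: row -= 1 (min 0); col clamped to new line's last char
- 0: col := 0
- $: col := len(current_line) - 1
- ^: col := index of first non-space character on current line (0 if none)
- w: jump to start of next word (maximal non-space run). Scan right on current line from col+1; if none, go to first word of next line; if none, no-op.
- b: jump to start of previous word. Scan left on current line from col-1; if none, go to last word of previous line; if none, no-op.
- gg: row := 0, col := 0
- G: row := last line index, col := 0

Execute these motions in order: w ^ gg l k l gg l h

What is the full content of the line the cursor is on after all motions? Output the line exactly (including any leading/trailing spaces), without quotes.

Answer: rain nine

Derivation:
After 1 (w): row=0 col=5 char='n'
After 2 (^): row=0 col=0 char='r'
After 3 (gg): row=0 col=0 char='r'
After 4 (l): row=0 col=1 char='a'
After 5 (k): row=0 col=1 char='a'
After 6 (l): row=0 col=2 char='i'
After 7 (gg): row=0 col=0 char='r'
After 8 (l): row=0 col=1 char='a'
After 9 (h): row=0 col=0 char='r'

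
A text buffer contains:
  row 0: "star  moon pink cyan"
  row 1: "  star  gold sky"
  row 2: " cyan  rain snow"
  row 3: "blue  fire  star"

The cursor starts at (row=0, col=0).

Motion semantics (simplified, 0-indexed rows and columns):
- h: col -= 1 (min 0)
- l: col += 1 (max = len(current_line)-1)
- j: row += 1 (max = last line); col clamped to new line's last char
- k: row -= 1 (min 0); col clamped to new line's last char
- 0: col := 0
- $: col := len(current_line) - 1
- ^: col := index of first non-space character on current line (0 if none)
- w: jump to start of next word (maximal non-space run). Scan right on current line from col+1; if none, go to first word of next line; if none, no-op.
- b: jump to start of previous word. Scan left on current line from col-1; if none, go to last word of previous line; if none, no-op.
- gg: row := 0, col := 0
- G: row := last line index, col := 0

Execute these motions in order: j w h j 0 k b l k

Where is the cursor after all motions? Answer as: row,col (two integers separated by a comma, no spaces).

Answer: 0,17

Derivation:
After 1 (j): row=1 col=0 char='_'
After 2 (w): row=1 col=2 char='s'
After 3 (h): row=1 col=1 char='_'
After 4 (j): row=2 col=1 char='c'
After 5 (0): row=2 col=0 char='_'
After 6 (k): row=1 col=0 char='_'
After 7 (b): row=0 col=16 char='c'
After 8 (l): row=0 col=17 char='y'
After 9 (k): row=0 col=17 char='y'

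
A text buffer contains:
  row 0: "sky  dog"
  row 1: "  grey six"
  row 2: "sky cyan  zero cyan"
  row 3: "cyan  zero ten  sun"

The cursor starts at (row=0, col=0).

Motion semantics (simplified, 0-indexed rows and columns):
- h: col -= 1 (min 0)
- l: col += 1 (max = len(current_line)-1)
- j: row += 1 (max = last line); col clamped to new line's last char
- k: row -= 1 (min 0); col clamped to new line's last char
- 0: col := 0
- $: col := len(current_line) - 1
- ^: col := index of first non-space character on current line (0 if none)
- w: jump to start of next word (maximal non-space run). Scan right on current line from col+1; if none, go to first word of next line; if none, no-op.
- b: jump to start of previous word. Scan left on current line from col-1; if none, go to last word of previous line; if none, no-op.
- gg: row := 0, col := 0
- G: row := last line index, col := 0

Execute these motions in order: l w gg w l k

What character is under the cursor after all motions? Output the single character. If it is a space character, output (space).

After 1 (l): row=0 col=1 char='k'
After 2 (w): row=0 col=5 char='d'
After 3 (gg): row=0 col=0 char='s'
After 4 (w): row=0 col=5 char='d'
After 5 (l): row=0 col=6 char='o'
After 6 (k): row=0 col=6 char='o'

Answer: o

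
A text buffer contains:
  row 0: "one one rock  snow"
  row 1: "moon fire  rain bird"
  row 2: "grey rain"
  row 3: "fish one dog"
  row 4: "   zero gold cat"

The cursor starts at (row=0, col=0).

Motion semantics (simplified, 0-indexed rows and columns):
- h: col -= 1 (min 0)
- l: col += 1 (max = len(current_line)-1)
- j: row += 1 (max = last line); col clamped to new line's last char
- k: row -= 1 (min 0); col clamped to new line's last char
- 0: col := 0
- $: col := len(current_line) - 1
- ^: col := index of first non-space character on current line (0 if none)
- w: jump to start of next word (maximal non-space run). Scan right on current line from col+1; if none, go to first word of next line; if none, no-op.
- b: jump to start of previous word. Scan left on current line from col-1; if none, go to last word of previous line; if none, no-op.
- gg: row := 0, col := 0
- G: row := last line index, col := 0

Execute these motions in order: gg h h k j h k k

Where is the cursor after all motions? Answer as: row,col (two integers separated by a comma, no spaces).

After 1 (gg): row=0 col=0 char='o'
After 2 (h): row=0 col=0 char='o'
After 3 (h): row=0 col=0 char='o'
After 4 (k): row=0 col=0 char='o'
After 5 (j): row=1 col=0 char='m'
After 6 (h): row=1 col=0 char='m'
After 7 (k): row=0 col=0 char='o'
After 8 (k): row=0 col=0 char='o'

Answer: 0,0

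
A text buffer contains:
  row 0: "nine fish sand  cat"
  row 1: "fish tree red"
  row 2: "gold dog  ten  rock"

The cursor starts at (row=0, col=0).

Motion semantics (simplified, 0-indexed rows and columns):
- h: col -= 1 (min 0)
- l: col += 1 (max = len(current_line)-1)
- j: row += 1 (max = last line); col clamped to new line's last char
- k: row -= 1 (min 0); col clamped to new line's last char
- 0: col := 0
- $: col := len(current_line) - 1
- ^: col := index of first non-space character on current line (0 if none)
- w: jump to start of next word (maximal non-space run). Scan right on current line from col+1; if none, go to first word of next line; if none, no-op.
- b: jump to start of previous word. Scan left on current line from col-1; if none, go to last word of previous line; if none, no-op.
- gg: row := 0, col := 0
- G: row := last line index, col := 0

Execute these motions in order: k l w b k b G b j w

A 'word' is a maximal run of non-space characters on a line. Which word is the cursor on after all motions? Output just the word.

After 1 (k): row=0 col=0 char='n'
After 2 (l): row=0 col=1 char='i'
After 3 (w): row=0 col=5 char='f'
After 4 (b): row=0 col=0 char='n'
After 5 (k): row=0 col=0 char='n'
After 6 (b): row=0 col=0 char='n'
After 7 (G): row=2 col=0 char='g'
After 8 (b): row=1 col=10 char='r'
After 9 (j): row=2 col=10 char='t'
After 10 (w): row=2 col=15 char='r'

Answer: rock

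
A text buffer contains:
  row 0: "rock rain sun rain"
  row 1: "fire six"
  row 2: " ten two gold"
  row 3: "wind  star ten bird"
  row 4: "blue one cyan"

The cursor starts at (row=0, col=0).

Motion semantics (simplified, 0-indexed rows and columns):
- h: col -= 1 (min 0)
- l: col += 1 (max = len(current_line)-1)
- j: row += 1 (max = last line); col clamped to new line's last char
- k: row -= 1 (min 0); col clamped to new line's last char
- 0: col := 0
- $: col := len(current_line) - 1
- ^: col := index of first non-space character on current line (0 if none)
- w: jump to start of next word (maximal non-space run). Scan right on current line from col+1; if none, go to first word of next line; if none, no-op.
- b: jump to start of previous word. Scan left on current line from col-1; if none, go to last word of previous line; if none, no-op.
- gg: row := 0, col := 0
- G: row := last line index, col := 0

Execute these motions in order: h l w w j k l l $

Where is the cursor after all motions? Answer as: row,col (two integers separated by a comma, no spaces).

Answer: 0,17

Derivation:
After 1 (h): row=0 col=0 char='r'
After 2 (l): row=0 col=1 char='o'
After 3 (w): row=0 col=5 char='r'
After 4 (w): row=0 col=10 char='s'
After 5 (j): row=1 col=7 char='x'
After 6 (k): row=0 col=7 char='i'
After 7 (l): row=0 col=8 char='n'
After 8 (l): row=0 col=9 char='_'
After 9 ($): row=0 col=17 char='n'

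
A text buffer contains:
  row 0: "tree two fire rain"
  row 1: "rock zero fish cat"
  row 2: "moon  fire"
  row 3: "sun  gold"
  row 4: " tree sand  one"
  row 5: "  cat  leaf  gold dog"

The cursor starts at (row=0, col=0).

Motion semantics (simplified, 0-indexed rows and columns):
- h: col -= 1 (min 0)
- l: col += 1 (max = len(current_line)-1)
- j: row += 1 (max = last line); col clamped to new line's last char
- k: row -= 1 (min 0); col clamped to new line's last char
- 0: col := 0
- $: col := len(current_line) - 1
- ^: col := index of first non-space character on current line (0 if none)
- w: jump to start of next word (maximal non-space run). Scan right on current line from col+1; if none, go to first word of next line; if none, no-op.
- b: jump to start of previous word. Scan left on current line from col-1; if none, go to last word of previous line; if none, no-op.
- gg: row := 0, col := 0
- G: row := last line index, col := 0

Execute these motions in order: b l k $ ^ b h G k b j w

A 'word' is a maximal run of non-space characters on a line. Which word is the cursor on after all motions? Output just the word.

Answer: sand

Derivation:
After 1 (b): row=0 col=0 char='t'
After 2 (l): row=0 col=1 char='r'
After 3 (k): row=0 col=1 char='r'
After 4 ($): row=0 col=17 char='n'
After 5 (^): row=0 col=0 char='t'
After 6 (b): row=0 col=0 char='t'
After 7 (h): row=0 col=0 char='t'
After 8 (G): row=5 col=0 char='_'
After 9 (k): row=4 col=0 char='_'
After 10 (b): row=3 col=5 char='g'
After 11 (j): row=4 col=5 char='_'
After 12 (w): row=4 col=6 char='s'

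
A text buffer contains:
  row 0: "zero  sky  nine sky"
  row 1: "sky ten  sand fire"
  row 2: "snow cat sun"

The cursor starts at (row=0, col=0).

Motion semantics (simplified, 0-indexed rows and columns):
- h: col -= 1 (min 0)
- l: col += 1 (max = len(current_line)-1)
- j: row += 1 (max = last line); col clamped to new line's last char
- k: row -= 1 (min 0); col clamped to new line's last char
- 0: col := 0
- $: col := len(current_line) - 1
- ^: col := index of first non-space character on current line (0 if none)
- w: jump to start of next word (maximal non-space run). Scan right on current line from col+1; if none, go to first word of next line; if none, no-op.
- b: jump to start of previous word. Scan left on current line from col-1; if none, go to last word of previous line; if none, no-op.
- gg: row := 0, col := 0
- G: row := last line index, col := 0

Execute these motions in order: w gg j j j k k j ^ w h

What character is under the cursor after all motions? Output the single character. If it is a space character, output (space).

After 1 (w): row=0 col=6 char='s'
After 2 (gg): row=0 col=0 char='z'
After 3 (j): row=1 col=0 char='s'
After 4 (j): row=2 col=0 char='s'
After 5 (j): row=2 col=0 char='s'
After 6 (k): row=1 col=0 char='s'
After 7 (k): row=0 col=0 char='z'
After 8 (j): row=1 col=0 char='s'
After 9 (^): row=1 col=0 char='s'
After 10 (w): row=1 col=4 char='t'
After 11 (h): row=1 col=3 char='_'

Answer: (space)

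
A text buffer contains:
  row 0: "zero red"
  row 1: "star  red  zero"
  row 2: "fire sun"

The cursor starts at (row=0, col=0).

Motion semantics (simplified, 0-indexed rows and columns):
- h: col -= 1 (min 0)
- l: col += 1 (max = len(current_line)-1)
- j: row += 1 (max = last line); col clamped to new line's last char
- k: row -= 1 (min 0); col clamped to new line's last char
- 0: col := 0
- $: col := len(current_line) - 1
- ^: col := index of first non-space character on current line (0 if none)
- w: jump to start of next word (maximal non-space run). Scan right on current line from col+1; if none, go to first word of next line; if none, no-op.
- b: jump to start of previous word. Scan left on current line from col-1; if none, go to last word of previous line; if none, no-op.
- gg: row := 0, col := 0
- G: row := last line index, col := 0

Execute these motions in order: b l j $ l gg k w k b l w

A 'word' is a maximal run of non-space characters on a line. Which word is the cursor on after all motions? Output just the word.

After 1 (b): row=0 col=0 char='z'
After 2 (l): row=0 col=1 char='e'
After 3 (j): row=1 col=1 char='t'
After 4 ($): row=1 col=14 char='o'
After 5 (l): row=1 col=14 char='o'
After 6 (gg): row=0 col=0 char='z'
After 7 (k): row=0 col=0 char='z'
After 8 (w): row=0 col=5 char='r'
After 9 (k): row=0 col=5 char='r'
After 10 (b): row=0 col=0 char='z'
After 11 (l): row=0 col=1 char='e'
After 12 (w): row=0 col=5 char='r'

Answer: red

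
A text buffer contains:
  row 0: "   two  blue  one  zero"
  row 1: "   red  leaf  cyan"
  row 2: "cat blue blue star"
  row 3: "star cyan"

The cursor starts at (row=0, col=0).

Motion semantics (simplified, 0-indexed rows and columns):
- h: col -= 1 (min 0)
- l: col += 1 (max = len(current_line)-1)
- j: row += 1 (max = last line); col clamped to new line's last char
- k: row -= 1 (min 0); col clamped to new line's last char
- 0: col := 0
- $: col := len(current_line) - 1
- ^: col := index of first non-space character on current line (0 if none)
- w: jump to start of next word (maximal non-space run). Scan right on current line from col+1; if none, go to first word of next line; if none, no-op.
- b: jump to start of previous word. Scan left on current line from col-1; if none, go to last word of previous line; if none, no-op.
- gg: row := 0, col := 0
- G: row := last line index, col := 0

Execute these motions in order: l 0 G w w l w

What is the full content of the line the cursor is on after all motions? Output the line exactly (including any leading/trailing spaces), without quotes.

After 1 (l): row=0 col=1 char='_'
After 2 (0): row=0 col=0 char='_'
After 3 (G): row=3 col=0 char='s'
After 4 (w): row=3 col=5 char='c'
After 5 (w): row=3 col=5 char='c'
After 6 (l): row=3 col=6 char='y'
After 7 (w): row=3 col=6 char='y'

Answer: star cyan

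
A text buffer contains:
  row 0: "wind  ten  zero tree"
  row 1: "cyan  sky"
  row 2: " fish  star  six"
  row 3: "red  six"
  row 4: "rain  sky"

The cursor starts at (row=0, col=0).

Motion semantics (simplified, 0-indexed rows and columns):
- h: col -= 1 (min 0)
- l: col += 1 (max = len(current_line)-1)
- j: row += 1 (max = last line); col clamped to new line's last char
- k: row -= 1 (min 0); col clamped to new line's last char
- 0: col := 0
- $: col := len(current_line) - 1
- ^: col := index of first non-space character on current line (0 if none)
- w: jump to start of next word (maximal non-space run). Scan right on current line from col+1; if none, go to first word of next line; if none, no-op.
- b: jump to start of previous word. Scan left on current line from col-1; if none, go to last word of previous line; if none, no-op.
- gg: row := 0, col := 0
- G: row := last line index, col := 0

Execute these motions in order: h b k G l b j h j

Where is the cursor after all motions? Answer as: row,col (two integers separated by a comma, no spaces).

Answer: 4,0

Derivation:
After 1 (h): row=0 col=0 char='w'
After 2 (b): row=0 col=0 char='w'
After 3 (k): row=0 col=0 char='w'
After 4 (G): row=4 col=0 char='r'
After 5 (l): row=4 col=1 char='a'
After 6 (b): row=4 col=0 char='r'
After 7 (j): row=4 col=0 char='r'
After 8 (h): row=4 col=0 char='r'
After 9 (j): row=4 col=0 char='r'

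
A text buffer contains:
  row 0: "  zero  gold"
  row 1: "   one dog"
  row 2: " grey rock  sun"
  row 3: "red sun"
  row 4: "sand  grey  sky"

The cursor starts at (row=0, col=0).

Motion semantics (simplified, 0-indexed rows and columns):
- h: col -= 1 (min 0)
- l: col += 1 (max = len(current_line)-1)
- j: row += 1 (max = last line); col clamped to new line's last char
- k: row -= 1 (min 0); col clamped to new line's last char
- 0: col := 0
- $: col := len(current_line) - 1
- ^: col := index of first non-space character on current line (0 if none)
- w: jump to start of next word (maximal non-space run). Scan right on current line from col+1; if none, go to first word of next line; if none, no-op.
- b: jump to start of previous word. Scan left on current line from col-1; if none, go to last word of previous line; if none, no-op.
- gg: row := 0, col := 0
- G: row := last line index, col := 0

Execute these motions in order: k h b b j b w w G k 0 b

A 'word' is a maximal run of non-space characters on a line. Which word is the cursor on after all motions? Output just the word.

After 1 (k): row=0 col=0 char='_'
After 2 (h): row=0 col=0 char='_'
After 3 (b): row=0 col=0 char='_'
After 4 (b): row=0 col=0 char='_'
After 5 (j): row=1 col=0 char='_'
After 6 (b): row=0 col=8 char='g'
After 7 (w): row=1 col=3 char='o'
After 8 (w): row=1 col=7 char='d'
After 9 (G): row=4 col=0 char='s'
After 10 (k): row=3 col=0 char='r'
After 11 (0): row=3 col=0 char='r'
After 12 (b): row=2 col=12 char='s'

Answer: sun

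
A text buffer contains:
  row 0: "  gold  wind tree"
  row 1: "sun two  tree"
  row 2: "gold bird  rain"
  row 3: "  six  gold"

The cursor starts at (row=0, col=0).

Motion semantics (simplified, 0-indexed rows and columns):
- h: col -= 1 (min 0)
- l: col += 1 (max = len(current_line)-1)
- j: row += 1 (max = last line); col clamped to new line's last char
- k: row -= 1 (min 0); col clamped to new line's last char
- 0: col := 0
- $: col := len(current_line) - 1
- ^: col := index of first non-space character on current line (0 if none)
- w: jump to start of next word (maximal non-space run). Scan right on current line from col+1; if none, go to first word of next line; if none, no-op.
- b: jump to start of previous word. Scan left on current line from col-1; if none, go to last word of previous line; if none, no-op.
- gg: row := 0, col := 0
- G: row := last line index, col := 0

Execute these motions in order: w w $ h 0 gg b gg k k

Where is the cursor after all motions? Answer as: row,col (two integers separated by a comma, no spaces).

After 1 (w): row=0 col=2 char='g'
After 2 (w): row=0 col=8 char='w'
After 3 ($): row=0 col=16 char='e'
After 4 (h): row=0 col=15 char='e'
After 5 (0): row=0 col=0 char='_'
After 6 (gg): row=0 col=0 char='_'
After 7 (b): row=0 col=0 char='_'
After 8 (gg): row=0 col=0 char='_'
After 9 (k): row=0 col=0 char='_'
After 10 (k): row=0 col=0 char='_'

Answer: 0,0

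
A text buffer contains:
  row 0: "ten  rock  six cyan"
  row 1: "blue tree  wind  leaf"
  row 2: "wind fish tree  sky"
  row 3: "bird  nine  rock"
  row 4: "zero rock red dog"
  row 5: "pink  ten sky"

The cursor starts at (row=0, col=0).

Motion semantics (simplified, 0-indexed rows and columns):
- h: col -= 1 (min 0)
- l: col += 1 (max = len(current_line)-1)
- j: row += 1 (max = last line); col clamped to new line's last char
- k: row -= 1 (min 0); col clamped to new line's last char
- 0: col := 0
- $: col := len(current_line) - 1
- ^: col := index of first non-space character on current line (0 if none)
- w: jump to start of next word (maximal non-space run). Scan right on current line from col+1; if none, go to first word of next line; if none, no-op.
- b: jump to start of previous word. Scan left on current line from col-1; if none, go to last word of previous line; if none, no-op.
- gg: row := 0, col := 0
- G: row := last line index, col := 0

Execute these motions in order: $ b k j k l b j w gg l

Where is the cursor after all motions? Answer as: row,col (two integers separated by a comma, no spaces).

After 1 ($): row=0 col=18 char='n'
After 2 (b): row=0 col=15 char='c'
After 3 (k): row=0 col=15 char='c'
After 4 (j): row=1 col=15 char='_'
After 5 (k): row=0 col=15 char='c'
After 6 (l): row=0 col=16 char='y'
After 7 (b): row=0 col=15 char='c'
After 8 (j): row=1 col=15 char='_'
After 9 (w): row=1 col=17 char='l'
After 10 (gg): row=0 col=0 char='t'
After 11 (l): row=0 col=1 char='e'

Answer: 0,1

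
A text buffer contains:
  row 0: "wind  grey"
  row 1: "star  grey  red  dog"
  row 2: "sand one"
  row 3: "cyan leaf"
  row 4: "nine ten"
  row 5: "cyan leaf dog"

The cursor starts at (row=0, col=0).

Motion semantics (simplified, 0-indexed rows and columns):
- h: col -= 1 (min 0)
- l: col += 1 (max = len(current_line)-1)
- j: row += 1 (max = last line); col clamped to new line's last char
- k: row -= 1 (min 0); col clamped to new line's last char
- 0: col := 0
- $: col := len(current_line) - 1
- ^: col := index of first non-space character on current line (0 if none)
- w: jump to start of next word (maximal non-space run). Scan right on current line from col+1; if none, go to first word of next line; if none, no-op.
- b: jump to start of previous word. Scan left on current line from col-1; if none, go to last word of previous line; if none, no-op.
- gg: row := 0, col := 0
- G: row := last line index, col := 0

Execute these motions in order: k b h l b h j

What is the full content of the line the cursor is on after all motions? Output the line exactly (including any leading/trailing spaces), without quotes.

After 1 (k): row=0 col=0 char='w'
After 2 (b): row=0 col=0 char='w'
After 3 (h): row=0 col=0 char='w'
After 4 (l): row=0 col=1 char='i'
After 5 (b): row=0 col=0 char='w'
After 6 (h): row=0 col=0 char='w'
After 7 (j): row=1 col=0 char='s'

Answer: star  grey  red  dog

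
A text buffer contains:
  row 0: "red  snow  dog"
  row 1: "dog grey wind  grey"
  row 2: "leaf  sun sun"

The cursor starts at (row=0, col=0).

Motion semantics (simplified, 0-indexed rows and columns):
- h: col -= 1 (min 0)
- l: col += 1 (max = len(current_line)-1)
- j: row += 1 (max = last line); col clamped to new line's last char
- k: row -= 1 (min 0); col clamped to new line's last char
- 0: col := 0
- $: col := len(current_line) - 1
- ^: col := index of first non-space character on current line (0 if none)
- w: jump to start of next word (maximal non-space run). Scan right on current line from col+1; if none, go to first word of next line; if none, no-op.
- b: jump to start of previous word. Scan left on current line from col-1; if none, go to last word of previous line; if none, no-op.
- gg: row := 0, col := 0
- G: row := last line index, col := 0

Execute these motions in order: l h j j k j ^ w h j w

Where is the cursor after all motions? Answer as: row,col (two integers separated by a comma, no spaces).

After 1 (l): row=0 col=1 char='e'
After 2 (h): row=0 col=0 char='r'
After 3 (j): row=1 col=0 char='d'
After 4 (j): row=2 col=0 char='l'
After 5 (k): row=1 col=0 char='d'
After 6 (j): row=2 col=0 char='l'
After 7 (^): row=2 col=0 char='l'
After 8 (w): row=2 col=6 char='s'
After 9 (h): row=2 col=5 char='_'
After 10 (j): row=2 col=5 char='_'
After 11 (w): row=2 col=6 char='s'

Answer: 2,6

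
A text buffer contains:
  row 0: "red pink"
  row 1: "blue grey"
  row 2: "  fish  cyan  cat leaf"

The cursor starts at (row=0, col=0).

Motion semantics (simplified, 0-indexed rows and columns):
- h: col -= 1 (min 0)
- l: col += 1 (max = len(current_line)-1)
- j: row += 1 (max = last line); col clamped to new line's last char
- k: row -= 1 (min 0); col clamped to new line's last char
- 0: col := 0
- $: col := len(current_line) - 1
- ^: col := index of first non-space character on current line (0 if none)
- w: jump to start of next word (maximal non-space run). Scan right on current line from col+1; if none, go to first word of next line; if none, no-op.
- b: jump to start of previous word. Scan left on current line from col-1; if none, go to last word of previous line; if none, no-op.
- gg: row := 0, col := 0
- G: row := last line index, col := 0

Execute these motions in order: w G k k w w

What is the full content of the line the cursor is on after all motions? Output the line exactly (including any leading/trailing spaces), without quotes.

After 1 (w): row=0 col=4 char='p'
After 2 (G): row=2 col=0 char='_'
After 3 (k): row=1 col=0 char='b'
After 4 (k): row=0 col=0 char='r'
After 5 (w): row=0 col=4 char='p'
After 6 (w): row=1 col=0 char='b'

Answer: blue grey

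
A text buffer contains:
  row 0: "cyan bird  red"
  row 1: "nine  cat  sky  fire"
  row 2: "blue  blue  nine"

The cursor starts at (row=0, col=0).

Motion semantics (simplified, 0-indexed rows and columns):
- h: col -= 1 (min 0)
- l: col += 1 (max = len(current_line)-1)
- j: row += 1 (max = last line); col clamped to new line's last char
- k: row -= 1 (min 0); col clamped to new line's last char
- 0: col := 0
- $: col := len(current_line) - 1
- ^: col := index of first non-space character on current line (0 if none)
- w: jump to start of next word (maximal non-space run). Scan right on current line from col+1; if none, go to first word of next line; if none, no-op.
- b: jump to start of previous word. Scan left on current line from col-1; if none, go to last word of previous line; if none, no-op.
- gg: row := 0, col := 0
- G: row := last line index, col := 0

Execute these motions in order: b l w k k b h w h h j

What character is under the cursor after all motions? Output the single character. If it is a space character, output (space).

Answer: e

Derivation:
After 1 (b): row=0 col=0 char='c'
After 2 (l): row=0 col=1 char='y'
After 3 (w): row=0 col=5 char='b'
After 4 (k): row=0 col=5 char='b'
After 5 (k): row=0 col=5 char='b'
After 6 (b): row=0 col=0 char='c'
After 7 (h): row=0 col=0 char='c'
After 8 (w): row=0 col=5 char='b'
After 9 (h): row=0 col=4 char='_'
After 10 (h): row=0 col=3 char='n'
After 11 (j): row=1 col=3 char='e'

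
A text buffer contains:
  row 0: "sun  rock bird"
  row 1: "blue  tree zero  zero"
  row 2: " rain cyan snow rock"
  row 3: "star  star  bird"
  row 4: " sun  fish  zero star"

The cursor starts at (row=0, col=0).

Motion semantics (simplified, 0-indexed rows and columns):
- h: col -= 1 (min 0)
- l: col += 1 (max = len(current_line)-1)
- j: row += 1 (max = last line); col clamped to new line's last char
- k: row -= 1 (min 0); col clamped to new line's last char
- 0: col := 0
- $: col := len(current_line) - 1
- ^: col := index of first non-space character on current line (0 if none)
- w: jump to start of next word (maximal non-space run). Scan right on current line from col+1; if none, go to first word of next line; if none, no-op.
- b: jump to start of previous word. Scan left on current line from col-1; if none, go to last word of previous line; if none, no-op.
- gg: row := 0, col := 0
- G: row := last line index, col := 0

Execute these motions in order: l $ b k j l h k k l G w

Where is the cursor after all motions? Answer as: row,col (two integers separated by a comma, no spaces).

Answer: 4,1

Derivation:
After 1 (l): row=0 col=1 char='u'
After 2 ($): row=0 col=13 char='d'
After 3 (b): row=0 col=10 char='b'
After 4 (k): row=0 col=10 char='b'
After 5 (j): row=1 col=10 char='_'
After 6 (l): row=1 col=11 char='z'
After 7 (h): row=1 col=10 char='_'
After 8 (k): row=0 col=10 char='b'
After 9 (k): row=0 col=10 char='b'
After 10 (l): row=0 col=11 char='i'
After 11 (G): row=4 col=0 char='_'
After 12 (w): row=4 col=1 char='s'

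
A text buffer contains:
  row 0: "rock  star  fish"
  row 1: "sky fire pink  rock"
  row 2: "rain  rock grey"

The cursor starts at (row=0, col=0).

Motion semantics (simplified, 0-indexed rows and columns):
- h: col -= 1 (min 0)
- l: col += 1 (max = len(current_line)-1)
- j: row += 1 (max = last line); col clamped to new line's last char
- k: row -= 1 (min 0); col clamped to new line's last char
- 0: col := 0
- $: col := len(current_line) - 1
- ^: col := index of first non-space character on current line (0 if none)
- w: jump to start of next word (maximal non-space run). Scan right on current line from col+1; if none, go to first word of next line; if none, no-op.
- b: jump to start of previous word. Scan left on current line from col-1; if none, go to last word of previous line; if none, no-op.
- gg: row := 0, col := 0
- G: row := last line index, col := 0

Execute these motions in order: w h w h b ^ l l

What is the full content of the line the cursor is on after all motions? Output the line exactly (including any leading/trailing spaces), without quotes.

After 1 (w): row=0 col=6 char='s'
After 2 (h): row=0 col=5 char='_'
After 3 (w): row=0 col=6 char='s'
After 4 (h): row=0 col=5 char='_'
After 5 (b): row=0 col=0 char='r'
After 6 (^): row=0 col=0 char='r'
After 7 (l): row=0 col=1 char='o'
After 8 (l): row=0 col=2 char='c'

Answer: rock  star  fish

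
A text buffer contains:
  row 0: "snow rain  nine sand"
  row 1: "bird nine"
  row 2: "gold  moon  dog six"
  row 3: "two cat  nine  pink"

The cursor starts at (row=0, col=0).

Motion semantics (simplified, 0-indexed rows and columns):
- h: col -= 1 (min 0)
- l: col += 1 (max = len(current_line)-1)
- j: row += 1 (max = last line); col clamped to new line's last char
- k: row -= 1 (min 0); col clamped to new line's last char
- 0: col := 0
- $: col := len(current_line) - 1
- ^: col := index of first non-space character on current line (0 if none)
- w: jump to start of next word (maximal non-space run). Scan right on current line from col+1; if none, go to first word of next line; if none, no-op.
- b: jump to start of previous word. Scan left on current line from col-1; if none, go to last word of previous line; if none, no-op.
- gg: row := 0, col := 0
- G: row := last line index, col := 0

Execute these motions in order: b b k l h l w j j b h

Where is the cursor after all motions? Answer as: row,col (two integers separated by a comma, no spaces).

Answer: 2,0

Derivation:
After 1 (b): row=0 col=0 char='s'
After 2 (b): row=0 col=0 char='s'
After 3 (k): row=0 col=0 char='s'
After 4 (l): row=0 col=1 char='n'
After 5 (h): row=0 col=0 char='s'
After 6 (l): row=0 col=1 char='n'
After 7 (w): row=0 col=5 char='r'
After 8 (j): row=1 col=5 char='n'
After 9 (j): row=2 col=5 char='_'
After 10 (b): row=2 col=0 char='g'
After 11 (h): row=2 col=0 char='g'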